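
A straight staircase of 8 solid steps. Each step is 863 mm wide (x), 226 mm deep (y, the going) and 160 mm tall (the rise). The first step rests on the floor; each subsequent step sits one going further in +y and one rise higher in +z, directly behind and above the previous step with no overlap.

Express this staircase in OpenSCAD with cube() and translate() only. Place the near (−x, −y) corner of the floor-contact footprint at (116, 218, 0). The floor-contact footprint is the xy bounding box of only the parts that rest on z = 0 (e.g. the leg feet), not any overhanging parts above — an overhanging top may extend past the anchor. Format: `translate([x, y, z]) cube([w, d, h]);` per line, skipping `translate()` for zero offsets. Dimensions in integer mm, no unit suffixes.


translate([116, 218, 0]) cube([863, 226, 160]);
translate([116, 444, 160]) cube([863, 226, 160]);
translate([116, 670, 320]) cube([863, 226, 160]);
translate([116, 896, 480]) cube([863, 226, 160]);
translate([116, 1122, 640]) cube([863, 226, 160]);
translate([116, 1348, 800]) cube([863, 226, 160]);
translate([116, 1574, 960]) cube([863, 226, 160]);
translate([116, 1800, 1120]) cube([863, 226, 160]);


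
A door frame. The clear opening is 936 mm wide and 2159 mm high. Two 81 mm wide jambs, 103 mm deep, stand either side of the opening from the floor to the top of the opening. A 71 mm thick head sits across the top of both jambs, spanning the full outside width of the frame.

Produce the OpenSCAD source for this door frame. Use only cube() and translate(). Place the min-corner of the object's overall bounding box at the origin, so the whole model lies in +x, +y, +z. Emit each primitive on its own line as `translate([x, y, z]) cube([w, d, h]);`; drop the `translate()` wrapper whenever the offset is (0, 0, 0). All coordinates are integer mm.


cube([81, 103, 2159]);
translate([1017, 0, 0]) cube([81, 103, 2159]);
translate([0, 0, 2159]) cube([1098, 103, 71]);


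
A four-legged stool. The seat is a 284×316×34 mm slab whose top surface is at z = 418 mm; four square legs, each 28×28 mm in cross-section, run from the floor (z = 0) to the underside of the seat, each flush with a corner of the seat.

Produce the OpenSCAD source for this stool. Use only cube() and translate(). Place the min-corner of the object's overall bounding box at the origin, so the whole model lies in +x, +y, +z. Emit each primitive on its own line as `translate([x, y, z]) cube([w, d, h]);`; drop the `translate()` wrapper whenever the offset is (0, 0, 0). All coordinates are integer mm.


translate([0, 0, 384]) cube([284, 316, 34]);
cube([28, 28, 384]);
translate([256, 0, 0]) cube([28, 28, 384]);
translate([0, 288, 0]) cube([28, 28, 384]);
translate([256, 288, 0]) cube([28, 28, 384]);


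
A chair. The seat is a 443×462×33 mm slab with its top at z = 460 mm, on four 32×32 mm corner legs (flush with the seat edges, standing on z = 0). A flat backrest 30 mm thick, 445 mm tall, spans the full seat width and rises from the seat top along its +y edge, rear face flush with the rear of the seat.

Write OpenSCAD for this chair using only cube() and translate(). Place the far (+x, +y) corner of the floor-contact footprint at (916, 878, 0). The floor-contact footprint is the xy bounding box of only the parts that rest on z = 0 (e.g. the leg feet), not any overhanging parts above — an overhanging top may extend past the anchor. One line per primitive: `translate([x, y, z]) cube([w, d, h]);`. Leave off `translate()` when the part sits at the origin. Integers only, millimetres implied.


translate([473, 416, 427]) cube([443, 462, 33]);
translate([473, 416, 0]) cube([32, 32, 427]);
translate([884, 416, 0]) cube([32, 32, 427]);
translate([473, 846, 0]) cube([32, 32, 427]);
translate([884, 846, 0]) cube([32, 32, 427]);
translate([473, 848, 460]) cube([443, 30, 445]);


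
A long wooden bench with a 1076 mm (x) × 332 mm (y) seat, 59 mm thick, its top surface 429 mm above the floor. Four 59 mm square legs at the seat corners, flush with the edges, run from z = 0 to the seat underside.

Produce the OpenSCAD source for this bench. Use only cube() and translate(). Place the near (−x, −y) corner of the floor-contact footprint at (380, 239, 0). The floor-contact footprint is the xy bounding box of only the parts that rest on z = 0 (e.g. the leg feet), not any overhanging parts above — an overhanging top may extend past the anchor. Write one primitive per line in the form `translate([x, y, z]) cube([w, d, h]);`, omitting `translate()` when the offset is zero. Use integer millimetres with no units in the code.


translate([380, 239, 370]) cube([1076, 332, 59]);
translate([380, 239, 0]) cube([59, 59, 370]);
translate([380, 512, 0]) cube([59, 59, 370]);
translate([1397, 239, 0]) cube([59, 59, 370]);
translate([1397, 512, 0]) cube([59, 59, 370]);


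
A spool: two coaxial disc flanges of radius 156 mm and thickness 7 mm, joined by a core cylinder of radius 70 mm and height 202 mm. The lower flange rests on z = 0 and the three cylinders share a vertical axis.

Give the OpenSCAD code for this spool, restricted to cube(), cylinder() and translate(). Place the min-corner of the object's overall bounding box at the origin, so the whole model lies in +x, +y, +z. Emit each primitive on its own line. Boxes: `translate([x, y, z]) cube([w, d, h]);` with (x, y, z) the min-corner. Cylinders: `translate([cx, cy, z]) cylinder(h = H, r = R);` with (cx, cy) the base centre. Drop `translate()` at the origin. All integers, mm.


translate([156, 156, 0]) cylinder(h = 7, r = 156);
translate([156, 156, 7]) cylinder(h = 202, r = 70);
translate([156, 156, 209]) cylinder(h = 7, r = 156);


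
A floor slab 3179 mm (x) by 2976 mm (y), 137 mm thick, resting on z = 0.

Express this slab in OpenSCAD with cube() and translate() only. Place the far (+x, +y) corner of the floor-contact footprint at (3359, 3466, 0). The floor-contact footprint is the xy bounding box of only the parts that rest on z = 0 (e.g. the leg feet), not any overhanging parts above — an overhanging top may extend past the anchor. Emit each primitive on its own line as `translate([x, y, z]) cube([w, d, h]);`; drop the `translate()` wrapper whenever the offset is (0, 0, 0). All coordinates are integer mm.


translate([180, 490, 0]) cube([3179, 2976, 137]);


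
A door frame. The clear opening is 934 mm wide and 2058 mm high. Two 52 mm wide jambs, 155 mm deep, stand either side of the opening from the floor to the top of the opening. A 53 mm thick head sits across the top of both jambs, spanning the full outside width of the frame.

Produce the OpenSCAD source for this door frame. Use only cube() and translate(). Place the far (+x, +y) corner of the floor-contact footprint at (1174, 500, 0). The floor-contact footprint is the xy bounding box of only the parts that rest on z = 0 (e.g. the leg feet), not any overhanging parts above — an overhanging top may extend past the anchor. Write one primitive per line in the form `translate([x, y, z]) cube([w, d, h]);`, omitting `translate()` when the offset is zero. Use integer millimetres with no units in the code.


translate([136, 345, 0]) cube([52, 155, 2058]);
translate([1122, 345, 0]) cube([52, 155, 2058]);
translate([136, 345, 2058]) cube([1038, 155, 53]);


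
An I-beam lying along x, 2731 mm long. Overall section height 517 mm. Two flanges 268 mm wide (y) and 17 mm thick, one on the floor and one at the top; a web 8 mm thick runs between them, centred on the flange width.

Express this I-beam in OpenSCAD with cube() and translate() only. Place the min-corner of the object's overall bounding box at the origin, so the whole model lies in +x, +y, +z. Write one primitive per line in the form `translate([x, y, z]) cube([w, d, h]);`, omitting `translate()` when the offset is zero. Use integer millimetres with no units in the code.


cube([2731, 268, 17]);
translate([0, 130, 17]) cube([2731, 8, 483]);
translate([0, 0, 500]) cube([2731, 268, 17]);


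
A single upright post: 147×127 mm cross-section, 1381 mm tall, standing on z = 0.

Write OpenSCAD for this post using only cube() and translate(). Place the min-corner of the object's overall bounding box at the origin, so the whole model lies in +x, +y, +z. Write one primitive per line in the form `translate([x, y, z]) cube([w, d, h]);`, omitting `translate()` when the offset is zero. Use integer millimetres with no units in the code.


cube([147, 127, 1381]);


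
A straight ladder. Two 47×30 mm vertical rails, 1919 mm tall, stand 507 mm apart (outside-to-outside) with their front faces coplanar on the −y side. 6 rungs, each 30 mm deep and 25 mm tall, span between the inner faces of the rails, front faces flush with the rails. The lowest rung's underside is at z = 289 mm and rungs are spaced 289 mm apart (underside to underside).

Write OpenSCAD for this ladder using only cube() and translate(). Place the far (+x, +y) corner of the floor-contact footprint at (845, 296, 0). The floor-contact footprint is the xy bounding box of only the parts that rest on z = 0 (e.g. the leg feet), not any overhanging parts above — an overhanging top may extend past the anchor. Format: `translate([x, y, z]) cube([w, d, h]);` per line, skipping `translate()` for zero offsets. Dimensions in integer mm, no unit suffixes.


// rung span = 507 - 2*47 = 413
// rung[k] z = 289 + k*289
translate([338, 266, 0]) cube([47, 30, 1919]);
translate([798, 266, 0]) cube([47, 30, 1919]);
translate([385, 266, 289]) cube([413, 30, 25]);
translate([385, 266, 578]) cube([413, 30, 25]);
translate([385, 266, 867]) cube([413, 30, 25]);
translate([385, 266, 1156]) cube([413, 30, 25]);
translate([385, 266, 1445]) cube([413, 30, 25]);
translate([385, 266, 1734]) cube([413, 30, 25]);


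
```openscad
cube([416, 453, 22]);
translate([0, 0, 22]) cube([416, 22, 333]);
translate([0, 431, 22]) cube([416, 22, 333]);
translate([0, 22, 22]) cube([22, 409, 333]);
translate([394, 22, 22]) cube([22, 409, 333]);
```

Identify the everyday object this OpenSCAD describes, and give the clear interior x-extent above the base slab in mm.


An open box. The internal width is 372 mm.

A 416×453 base slab with four walls standing on it — an open box. The base is 416 mm wide and the walls are 22 mm thick, so the internal width is 416 − 2 × 22 = 372 mm.


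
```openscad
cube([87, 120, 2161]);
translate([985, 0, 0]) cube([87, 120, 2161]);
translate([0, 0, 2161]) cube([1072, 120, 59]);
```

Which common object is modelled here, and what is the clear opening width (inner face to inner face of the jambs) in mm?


A door frame. The clear opening width is 898 mm.

Two 2161 mm tall posts with a header on top — a door frame. The left jamb is 87 mm wide at x = 0; the right jamb starts at x = 985. The clear opening is 985 − 87 = 898 mm.


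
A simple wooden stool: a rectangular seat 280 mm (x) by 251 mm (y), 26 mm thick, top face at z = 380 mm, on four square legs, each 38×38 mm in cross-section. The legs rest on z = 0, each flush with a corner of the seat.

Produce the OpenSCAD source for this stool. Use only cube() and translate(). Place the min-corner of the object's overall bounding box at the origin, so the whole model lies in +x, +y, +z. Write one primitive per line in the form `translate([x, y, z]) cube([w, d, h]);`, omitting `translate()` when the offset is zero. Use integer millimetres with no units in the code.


translate([0, 0, 354]) cube([280, 251, 26]);
cube([38, 38, 354]);
translate([242, 0, 0]) cube([38, 38, 354]);
translate([0, 213, 0]) cube([38, 38, 354]);
translate([242, 213, 0]) cube([38, 38, 354]);


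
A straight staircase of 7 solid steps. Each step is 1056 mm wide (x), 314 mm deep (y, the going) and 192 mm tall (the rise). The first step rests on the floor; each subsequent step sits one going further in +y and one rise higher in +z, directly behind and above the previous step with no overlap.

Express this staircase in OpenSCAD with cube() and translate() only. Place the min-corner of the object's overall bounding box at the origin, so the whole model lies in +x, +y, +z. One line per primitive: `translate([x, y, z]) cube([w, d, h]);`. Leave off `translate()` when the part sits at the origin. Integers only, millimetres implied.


cube([1056, 314, 192]);
translate([0, 314, 192]) cube([1056, 314, 192]);
translate([0, 628, 384]) cube([1056, 314, 192]);
translate([0, 942, 576]) cube([1056, 314, 192]);
translate([0, 1256, 768]) cube([1056, 314, 192]);
translate([0, 1570, 960]) cube([1056, 314, 192]);
translate([0, 1884, 1152]) cube([1056, 314, 192]);


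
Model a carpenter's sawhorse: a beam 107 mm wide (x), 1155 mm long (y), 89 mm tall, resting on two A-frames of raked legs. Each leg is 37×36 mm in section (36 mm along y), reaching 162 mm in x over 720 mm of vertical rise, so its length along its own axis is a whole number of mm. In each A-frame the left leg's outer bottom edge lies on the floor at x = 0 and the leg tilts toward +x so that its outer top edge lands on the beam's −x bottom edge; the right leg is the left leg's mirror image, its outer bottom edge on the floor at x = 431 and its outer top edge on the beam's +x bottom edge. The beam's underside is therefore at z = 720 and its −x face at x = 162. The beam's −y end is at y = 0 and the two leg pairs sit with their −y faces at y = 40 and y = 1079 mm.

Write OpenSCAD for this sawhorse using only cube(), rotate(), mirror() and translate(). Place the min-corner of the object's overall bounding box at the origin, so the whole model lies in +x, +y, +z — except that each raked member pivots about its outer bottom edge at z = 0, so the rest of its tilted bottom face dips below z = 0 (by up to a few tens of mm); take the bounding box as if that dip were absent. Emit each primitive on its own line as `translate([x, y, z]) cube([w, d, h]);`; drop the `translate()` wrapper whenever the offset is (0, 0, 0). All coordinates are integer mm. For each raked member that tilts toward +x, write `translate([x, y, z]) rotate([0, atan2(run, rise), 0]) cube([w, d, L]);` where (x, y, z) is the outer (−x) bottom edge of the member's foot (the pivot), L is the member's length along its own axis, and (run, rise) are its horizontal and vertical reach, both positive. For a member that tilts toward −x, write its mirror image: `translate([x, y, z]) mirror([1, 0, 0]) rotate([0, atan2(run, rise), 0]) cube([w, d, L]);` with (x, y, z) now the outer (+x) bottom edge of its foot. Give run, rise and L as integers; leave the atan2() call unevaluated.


translate([162, 0, 720]) cube([107, 1155, 89]);
translate([0, 40, 0]) rotate([0, atan2(162, 720), 0]) cube([37, 36, 738]);
translate([431, 40, 0]) mirror([1, 0, 0]) rotate([0, atan2(162, 720), 0]) cube([37, 36, 738]);
translate([0, 1079, 0]) rotate([0, atan2(162, 720), 0]) cube([37, 36, 738]);
translate([431, 1079, 0]) mirror([1, 0, 0]) rotate([0, atan2(162, 720), 0]) cube([37, 36, 738]);


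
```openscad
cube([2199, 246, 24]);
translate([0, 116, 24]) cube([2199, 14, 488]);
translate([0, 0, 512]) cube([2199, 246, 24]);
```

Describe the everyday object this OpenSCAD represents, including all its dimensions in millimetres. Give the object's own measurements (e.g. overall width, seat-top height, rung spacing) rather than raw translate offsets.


An I-beam lying along x, 2199 mm long. Overall section height 536 mm. Two flanges 246 mm wide (y) and 24 mm thick, one on the floor and one at the top; a web 14 mm thick runs between them, centred on the flange width.


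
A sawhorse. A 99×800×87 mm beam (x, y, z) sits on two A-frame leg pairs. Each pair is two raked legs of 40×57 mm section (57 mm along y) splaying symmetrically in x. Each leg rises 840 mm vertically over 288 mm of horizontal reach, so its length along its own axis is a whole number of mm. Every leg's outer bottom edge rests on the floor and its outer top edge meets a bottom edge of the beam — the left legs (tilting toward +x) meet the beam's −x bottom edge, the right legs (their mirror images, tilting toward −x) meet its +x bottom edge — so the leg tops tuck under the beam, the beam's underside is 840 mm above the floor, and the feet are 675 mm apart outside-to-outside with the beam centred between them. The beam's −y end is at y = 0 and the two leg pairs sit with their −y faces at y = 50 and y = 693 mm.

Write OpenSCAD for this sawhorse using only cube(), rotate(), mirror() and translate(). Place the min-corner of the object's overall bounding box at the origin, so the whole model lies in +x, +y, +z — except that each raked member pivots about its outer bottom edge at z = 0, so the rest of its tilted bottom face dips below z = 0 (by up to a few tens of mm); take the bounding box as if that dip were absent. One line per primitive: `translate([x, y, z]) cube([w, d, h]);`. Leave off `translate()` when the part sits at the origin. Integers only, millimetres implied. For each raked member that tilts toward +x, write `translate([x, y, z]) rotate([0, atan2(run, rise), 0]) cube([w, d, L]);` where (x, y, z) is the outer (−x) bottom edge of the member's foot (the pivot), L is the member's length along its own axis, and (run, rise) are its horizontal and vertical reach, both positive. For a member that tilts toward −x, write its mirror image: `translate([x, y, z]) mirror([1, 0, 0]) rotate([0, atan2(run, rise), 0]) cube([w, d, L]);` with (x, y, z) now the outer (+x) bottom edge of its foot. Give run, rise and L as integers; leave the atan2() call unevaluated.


translate([288, 0, 840]) cube([99, 800, 87]);
translate([0, 50, 0]) rotate([0, atan2(288, 840), 0]) cube([40, 57, 888]);
translate([675, 50, 0]) mirror([1, 0, 0]) rotate([0, atan2(288, 840), 0]) cube([40, 57, 888]);
translate([0, 693, 0]) rotate([0, atan2(288, 840), 0]) cube([40, 57, 888]);
translate([675, 693, 0]) mirror([1, 0, 0]) rotate([0, atan2(288, 840), 0]) cube([40, 57, 888]);


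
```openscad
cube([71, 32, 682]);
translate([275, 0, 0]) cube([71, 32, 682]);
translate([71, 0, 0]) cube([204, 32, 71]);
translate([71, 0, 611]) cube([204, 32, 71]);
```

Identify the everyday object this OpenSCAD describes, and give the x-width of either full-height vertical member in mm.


A picture frame. The border width is 71 mm.

Four thin pieces enclosing a rectangular opening — a picture frame. The two full-height stiles are 682 mm tall; the top rail sits at z = 611 and is 71 mm tall, so the border above the opening is 682 − 611 = 71 mm, matching the stile x-width.


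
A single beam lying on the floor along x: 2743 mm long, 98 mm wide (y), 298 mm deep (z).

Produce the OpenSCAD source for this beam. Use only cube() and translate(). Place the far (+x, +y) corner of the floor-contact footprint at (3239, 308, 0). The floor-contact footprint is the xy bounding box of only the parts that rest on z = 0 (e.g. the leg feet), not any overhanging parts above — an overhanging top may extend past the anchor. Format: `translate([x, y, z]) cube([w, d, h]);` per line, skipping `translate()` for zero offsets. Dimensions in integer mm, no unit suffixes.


translate([496, 210, 0]) cube([2743, 98, 298]);


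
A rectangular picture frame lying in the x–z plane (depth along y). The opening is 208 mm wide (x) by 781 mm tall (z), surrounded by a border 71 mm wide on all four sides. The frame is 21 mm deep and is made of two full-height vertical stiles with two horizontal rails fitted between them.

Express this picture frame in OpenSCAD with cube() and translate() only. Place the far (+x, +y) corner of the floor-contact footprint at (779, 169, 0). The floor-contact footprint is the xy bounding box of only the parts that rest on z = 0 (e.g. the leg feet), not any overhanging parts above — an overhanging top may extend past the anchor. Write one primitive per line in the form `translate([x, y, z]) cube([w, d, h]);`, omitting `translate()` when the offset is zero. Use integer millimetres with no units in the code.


translate([429, 148, 0]) cube([71, 21, 923]);
translate([708, 148, 0]) cube([71, 21, 923]);
translate([500, 148, 0]) cube([208, 21, 71]);
translate([500, 148, 852]) cube([208, 21, 71]);


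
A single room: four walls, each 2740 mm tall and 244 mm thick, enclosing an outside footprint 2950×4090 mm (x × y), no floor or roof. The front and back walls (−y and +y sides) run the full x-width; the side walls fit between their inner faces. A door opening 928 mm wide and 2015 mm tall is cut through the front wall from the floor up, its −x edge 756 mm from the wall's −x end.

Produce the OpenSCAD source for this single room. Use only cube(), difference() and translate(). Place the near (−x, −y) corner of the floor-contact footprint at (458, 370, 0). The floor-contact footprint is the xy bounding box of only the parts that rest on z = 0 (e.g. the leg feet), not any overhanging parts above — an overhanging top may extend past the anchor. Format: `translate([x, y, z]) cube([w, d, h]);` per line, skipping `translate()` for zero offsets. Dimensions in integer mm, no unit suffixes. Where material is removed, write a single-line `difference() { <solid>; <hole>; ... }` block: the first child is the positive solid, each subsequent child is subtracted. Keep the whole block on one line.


difference() { translate([458, 370, 0]) cube([2950, 244, 2740]); translate([1214, 370, 0]) cube([928, 244, 2015]); }
translate([458, 4216, 0]) cube([2950, 244, 2740]);
translate([458, 614, 0]) cube([244, 3602, 2740]);
translate([3164, 614, 0]) cube([244, 3602, 2740]);


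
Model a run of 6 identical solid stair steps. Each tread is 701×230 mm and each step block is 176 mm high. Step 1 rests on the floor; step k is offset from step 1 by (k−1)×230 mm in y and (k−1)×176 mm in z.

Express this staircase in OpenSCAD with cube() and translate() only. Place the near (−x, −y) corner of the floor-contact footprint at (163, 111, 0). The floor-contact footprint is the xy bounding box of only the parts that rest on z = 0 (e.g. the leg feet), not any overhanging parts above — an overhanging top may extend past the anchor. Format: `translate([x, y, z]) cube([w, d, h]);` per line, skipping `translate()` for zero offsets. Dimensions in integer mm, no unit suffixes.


translate([163, 111, 0]) cube([701, 230, 176]);
translate([163, 341, 176]) cube([701, 230, 176]);
translate([163, 571, 352]) cube([701, 230, 176]);
translate([163, 801, 528]) cube([701, 230, 176]);
translate([163, 1031, 704]) cube([701, 230, 176]);
translate([163, 1261, 880]) cube([701, 230, 176]);


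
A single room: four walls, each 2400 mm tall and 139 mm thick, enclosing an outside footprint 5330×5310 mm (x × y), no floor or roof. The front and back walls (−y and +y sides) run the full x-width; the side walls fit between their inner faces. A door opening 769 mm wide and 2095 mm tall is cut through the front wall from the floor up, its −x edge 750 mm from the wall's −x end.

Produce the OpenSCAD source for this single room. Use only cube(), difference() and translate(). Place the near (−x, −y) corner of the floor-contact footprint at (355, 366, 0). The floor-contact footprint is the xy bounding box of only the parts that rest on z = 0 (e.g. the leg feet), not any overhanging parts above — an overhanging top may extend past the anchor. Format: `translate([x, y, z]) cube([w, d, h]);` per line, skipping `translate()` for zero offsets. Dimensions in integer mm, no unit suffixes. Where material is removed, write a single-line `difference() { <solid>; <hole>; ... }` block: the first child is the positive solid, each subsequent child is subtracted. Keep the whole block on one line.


difference() { translate([355, 366, 0]) cube([5330, 139, 2400]); translate([1105, 366, 0]) cube([769, 139, 2095]); }
translate([355, 5537, 0]) cube([5330, 139, 2400]);
translate([355, 505, 0]) cube([139, 5032, 2400]);
translate([5546, 505, 0]) cube([139, 5032, 2400]);


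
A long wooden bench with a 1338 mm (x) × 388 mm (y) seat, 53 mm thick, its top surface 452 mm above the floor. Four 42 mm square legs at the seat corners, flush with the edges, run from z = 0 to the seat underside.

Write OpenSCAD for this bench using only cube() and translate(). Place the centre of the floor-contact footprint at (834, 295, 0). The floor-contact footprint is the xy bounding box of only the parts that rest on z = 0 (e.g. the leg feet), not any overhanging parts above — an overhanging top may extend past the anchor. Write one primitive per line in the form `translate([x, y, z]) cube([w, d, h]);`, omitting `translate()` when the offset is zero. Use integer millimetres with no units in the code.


// leg_h = 452 − 53 = 399
translate([165, 101, 399]) cube([1338, 388, 53]);
translate([165, 101, 0]) cube([42, 42, 399]);
translate([165, 447, 0]) cube([42, 42, 399]);
translate([1461, 101, 0]) cube([42, 42, 399]);
translate([1461, 447, 0]) cube([42, 42, 399]);


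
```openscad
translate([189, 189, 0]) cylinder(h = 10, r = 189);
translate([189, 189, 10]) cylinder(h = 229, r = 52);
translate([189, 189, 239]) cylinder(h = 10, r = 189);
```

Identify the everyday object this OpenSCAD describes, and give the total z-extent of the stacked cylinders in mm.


A spool. The overall height is 249 mm.

Three coaxial cylinders, large–small–large — a spool. Two 10 mm flanges and a 229 mm core give 10 + 229 + 10 = 249 mm.


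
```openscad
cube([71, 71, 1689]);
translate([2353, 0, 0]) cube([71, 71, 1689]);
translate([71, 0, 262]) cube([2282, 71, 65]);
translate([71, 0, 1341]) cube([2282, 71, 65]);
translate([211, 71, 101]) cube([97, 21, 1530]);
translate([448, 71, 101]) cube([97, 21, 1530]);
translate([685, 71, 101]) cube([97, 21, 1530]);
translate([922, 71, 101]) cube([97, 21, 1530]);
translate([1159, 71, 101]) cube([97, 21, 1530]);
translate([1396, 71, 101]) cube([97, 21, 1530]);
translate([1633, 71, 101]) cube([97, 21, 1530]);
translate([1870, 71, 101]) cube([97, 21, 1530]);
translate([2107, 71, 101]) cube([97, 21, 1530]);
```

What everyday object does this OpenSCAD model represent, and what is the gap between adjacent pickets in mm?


A fence section. The picket gap is 140 mm.

Two posts, two rails, 9 pickets — a fence section. Span 2282 mm holds 9 pickets of 97 mm with 10 equal gaps: ⌊(2282 − 9·97) / 10⌋ = 140 mm.


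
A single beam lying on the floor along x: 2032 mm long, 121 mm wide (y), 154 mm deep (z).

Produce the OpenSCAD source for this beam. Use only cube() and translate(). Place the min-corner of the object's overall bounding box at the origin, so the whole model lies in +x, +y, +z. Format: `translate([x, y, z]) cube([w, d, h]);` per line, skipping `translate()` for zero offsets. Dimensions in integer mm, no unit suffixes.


cube([2032, 121, 154]);


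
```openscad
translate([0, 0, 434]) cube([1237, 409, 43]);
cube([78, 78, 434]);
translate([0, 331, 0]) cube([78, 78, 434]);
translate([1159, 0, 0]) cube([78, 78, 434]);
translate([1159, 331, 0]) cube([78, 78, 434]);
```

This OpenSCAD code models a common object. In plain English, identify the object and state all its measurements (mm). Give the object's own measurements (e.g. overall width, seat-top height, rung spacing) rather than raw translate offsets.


A bench: a 1237×409 mm seat slab, 43 mm thick, top at z = 477 mm, on four 78×78 mm square legs flush with the seat corners and standing on z = 0.


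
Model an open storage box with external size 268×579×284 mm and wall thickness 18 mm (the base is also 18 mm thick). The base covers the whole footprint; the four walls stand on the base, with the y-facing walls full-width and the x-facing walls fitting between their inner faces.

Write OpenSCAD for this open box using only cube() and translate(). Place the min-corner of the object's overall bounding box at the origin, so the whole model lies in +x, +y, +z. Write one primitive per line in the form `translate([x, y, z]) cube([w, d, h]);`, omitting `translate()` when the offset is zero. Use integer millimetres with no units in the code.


cube([268, 579, 18]);
translate([0, 0, 18]) cube([268, 18, 266]);
translate([0, 561, 18]) cube([268, 18, 266]);
translate([0, 18, 18]) cube([18, 543, 266]);
translate([250, 18, 18]) cube([18, 543, 266]);


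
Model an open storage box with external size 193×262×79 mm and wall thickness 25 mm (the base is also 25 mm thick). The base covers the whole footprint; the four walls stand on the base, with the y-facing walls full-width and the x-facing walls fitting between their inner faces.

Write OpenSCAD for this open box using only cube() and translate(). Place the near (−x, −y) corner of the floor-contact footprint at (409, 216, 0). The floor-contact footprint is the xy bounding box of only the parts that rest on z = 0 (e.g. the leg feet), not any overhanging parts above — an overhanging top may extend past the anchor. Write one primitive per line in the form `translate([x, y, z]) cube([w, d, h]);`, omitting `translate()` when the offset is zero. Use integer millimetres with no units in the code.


translate([409, 216, 0]) cube([193, 262, 25]);
translate([409, 216, 25]) cube([193, 25, 54]);
translate([409, 453, 25]) cube([193, 25, 54]);
translate([409, 241, 25]) cube([25, 212, 54]);
translate([577, 241, 25]) cube([25, 212, 54]);


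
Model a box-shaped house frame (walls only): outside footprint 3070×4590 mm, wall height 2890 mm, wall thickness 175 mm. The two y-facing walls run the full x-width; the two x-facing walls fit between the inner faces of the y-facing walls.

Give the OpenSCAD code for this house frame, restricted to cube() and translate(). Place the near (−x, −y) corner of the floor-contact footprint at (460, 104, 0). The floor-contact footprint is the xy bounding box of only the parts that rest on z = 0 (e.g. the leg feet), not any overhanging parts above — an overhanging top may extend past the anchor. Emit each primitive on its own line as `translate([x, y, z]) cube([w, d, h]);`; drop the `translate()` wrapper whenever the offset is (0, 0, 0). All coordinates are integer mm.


translate([460, 104, 0]) cube([3070, 175, 2890]);
translate([460, 4519, 0]) cube([3070, 175, 2890]);
translate([460, 279, 0]) cube([175, 4240, 2890]);
translate([3355, 279, 0]) cube([175, 4240, 2890]);


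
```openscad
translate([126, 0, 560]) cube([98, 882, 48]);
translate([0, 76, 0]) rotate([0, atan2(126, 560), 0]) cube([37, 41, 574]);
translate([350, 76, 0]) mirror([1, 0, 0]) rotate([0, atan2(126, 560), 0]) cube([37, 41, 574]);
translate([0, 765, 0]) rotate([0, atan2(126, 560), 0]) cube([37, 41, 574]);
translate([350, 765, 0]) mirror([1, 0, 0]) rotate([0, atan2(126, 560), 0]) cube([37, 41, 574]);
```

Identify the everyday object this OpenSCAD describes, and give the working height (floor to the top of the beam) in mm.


A sawhorse. The overall height is 608 mm.

A beam across two mirrored pairs of raked legs — a sawhorse. The beam's underside is at z = 560 (matching the legs' vertical rise in atan2(126, 560)) and the beam is 48 mm tall, so its top is at 560 + 48 = 608 mm. The raked legs top out at the beam's underside, so that is the highest point.


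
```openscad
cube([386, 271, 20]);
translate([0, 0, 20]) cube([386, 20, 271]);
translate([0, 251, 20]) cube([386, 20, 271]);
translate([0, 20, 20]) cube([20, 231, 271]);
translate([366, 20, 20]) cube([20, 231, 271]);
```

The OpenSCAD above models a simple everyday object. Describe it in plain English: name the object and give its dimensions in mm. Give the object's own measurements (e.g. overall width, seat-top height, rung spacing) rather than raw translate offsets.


An open-topped rectangular box: outside dimensions 386×271×291 mm, with a uniform wall and base thickness of 20 mm. The base is a full 386×271 slab on the floor; four walls sit on top of the base. The front and back walls (the −y and +y sides) span the full width; the two side walls fit between them.


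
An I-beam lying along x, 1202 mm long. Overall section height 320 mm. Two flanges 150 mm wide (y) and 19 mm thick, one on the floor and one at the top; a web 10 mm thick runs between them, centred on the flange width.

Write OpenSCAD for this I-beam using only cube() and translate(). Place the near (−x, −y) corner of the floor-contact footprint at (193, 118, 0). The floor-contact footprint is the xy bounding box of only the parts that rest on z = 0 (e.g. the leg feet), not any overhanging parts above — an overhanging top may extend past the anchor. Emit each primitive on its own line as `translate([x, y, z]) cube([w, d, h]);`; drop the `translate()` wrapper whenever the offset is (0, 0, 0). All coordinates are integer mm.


translate([193, 118, 0]) cube([1202, 150, 19]);
translate([193, 188, 19]) cube([1202, 10, 282]);
translate([193, 118, 301]) cube([1202, 150, 19]);


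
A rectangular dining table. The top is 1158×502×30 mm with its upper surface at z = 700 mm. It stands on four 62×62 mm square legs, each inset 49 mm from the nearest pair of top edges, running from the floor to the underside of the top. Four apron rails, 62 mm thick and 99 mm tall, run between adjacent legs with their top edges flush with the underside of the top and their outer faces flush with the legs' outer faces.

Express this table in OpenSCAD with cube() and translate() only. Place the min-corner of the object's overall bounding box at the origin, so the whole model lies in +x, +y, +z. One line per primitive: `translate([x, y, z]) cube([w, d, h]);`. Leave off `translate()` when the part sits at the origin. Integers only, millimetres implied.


translate([0, 0, 670]) cube([1158, 502, 30]);
translate([49, 49, 0]) cube([62, 62, 670]);
translate([1047, 49, 0]) cube([62, 62, 670]);
translate([49, 391, 0]) cube([62, 62, 670]);
translate([1047, 391, 0]) cube([62, 62, 670]);
translate([111, 49, 571]) cube([936, 62, 99]);
translate([111, 391, 571]) cube([936, 62, 99]);
translate([49, 111, 571]) cube([62, 280, 99]);
translate([1047, 111, 571]) cube([62, 280, 99]);


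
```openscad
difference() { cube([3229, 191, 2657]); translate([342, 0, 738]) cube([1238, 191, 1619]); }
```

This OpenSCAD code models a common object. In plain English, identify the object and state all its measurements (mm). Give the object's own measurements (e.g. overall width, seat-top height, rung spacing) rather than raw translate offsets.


A wall 3229 mm long (x), 191 mm thick (y), 2657 mm tall, with a rectangular window opening cut through it. The opening is 1238 mm wide and 1619 mm tall; its sill is at z = 738 mm and its near (−x) edge is 342 mm from the wall's −x end. The opening passes through the full wall thickness.


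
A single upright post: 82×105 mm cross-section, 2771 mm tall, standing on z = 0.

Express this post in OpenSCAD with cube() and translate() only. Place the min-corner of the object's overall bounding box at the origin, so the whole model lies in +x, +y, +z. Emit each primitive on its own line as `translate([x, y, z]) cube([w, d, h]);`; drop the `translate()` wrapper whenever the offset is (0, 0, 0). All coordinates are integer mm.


cube([82, 105, 2771]);


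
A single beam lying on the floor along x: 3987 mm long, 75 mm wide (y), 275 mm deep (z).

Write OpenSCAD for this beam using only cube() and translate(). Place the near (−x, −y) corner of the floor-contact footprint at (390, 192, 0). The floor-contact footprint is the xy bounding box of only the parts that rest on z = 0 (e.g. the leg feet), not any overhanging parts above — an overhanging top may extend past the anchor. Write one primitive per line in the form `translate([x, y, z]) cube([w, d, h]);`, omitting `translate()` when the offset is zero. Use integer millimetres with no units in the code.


translate([390, 192, 0]) cube([3987, 75, 275]);


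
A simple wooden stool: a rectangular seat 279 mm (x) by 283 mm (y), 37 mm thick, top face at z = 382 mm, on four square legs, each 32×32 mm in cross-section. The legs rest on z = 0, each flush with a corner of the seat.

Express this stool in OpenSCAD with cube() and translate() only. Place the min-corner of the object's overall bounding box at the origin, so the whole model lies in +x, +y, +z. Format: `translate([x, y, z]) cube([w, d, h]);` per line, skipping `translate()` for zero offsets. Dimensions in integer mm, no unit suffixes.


// leg_h = 382 - 37 = 345
translate([0, 0, 345]) cube([279, 283, 37]);
cube([32, 32, 345]);
translate([247, 0, 0]) cube([32, 32, 345]);
translate([0, 251, 0]) cube([32, 32, 345]);
translate([247, 251, 0]) cube([32, 32, 345]);


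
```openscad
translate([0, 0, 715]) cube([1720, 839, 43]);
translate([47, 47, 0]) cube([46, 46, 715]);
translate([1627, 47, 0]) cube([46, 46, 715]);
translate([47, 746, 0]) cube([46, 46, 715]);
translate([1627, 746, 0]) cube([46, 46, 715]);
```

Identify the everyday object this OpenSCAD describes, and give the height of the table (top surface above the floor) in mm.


A table. The table height is 758 mm.

A 1720×839×43 slab sits at z = 715 on four 46 mm square posts — a table. The top surface is at 715 + 43 = 758 mm.


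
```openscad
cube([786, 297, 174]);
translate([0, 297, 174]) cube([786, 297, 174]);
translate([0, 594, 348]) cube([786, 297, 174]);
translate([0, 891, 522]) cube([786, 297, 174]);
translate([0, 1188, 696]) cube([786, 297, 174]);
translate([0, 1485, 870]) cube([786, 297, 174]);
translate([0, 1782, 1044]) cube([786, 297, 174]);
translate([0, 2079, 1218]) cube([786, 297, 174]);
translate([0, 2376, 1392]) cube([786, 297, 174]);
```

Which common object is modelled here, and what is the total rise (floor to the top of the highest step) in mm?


A staircase. The total rise is 1566 mm.

9 identical blocks, each offset up and back from the previous — a staircase. Each step is 174 mm tall and there are 9 of them, so the total rise is 9 × 174 = 1566 mm.


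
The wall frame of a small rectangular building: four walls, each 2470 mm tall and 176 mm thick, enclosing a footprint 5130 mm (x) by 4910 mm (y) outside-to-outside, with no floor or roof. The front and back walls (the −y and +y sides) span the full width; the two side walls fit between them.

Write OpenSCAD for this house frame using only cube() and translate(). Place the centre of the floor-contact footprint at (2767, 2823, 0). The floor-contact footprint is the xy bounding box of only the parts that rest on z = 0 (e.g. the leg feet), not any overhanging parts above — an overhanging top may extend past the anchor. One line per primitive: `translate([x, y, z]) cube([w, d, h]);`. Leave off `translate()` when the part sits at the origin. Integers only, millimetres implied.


translate([202, 368, 0]) cube([5130, 176, 2470]);
translate([202, 5102, 0]) cube([5130, 176, 2470]);
translate([202, 544, 0]) cube([176, 4558, 2470]);
translate([5156, 544, 0]) cube([176, 4558, 2470]);


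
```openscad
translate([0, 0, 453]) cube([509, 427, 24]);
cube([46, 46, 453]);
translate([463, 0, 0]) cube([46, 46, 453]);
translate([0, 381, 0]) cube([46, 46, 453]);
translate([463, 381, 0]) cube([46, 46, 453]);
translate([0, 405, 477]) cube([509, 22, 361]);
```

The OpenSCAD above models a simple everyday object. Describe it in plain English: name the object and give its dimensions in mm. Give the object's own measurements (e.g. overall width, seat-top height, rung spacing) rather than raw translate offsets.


A chair. The seat is a 509×427×24 mm slab with its top at z = 477 mm, on four 46×46 mm corner legs (flush with the seat edges, standing on z = 0). A flat backrest 22 mm thick, 361 mm tall, spans the full seat width and rises from the seat top along its +y edge, rear face flush with the rear of the seat.


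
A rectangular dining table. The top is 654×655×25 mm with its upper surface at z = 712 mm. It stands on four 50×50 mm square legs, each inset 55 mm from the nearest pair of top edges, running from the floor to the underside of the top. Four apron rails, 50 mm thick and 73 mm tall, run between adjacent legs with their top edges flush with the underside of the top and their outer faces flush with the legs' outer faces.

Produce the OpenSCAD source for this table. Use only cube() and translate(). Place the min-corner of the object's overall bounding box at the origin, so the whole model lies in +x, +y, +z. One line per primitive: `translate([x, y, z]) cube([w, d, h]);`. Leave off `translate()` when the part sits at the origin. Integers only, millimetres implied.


// leg_h = 712 - 25 = 687
// apron z = 687 - 73 = 614
translate([0, 0, 687]) cube([654, 655, 25]);
translate([55, 55, 0]) cube([50, 50, 687]);
translate([549, 55, 0]) cube([50, 50, 687]);
translate([55, 550, 0]) cube([50, 50, 687]);
translate([549, 550, 0]) cube([50, 50, 687]);
translate([105, 55, 614]) cube([444, 50, 73]);
translate([105, 550, 614]) cube([444, 50, 73]);
translate([55, 105, 614]) cube([50, 445, 73]);
translate([549, 105, 614]) cube([50, 445, 73]);
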